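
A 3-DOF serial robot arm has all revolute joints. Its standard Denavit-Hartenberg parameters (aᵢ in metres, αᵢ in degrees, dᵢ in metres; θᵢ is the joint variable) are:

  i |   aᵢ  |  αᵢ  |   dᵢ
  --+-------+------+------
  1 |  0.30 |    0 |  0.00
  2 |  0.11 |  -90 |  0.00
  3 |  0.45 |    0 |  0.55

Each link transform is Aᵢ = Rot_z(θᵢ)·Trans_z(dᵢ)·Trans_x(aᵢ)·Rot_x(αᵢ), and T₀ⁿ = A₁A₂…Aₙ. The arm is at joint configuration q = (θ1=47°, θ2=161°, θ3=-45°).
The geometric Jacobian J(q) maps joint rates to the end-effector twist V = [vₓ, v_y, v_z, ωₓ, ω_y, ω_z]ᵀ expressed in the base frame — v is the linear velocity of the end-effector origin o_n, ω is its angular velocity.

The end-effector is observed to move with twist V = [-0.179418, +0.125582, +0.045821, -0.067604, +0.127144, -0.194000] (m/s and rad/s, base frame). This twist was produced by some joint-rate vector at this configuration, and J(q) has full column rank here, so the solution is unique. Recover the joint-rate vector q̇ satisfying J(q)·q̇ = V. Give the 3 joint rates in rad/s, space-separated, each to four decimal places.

0.3950 -0.5890 -0.1440

o_n = [0.0847, -0.4672, 0.3182]
J₁: ẑ×o_n = [0.4672, 0.0847, -0.0000], ω = ẑ
J2: z=[0.0000, 0.0000, 1.0000] o=[0.2046, 0.2194, 0.0000] → [0.6866, -0.1199, 0.0000, 0.0000, 0.0000, 1.0000]
J3: z=[0.4695, -0.8829, 0.0000] o=[0.1075, 0.1678, 0.0000] → [-0.2810, -0.1494, -0.3182, 0.4695, -0.8829, 0.0000]
q̇ = J⁺·V = [0.3950, -0.5890, -0.1440]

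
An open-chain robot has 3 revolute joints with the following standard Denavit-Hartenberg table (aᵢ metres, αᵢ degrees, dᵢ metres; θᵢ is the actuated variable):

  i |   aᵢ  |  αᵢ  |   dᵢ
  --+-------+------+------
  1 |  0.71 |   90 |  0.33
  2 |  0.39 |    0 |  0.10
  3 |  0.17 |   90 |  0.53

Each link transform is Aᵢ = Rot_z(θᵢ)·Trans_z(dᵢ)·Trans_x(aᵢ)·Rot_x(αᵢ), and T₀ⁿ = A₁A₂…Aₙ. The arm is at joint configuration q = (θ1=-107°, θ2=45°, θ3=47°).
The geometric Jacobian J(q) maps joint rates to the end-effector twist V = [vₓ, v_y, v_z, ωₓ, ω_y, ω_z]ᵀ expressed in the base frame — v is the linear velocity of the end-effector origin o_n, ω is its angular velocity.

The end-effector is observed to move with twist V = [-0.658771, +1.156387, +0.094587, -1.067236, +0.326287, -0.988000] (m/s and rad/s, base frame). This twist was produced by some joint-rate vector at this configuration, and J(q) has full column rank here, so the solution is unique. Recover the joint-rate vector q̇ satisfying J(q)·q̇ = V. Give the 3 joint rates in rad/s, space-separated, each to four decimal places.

-0.9880 0.3670 0.7490

o_n = [-0.8889, -0.7528, 0.7757]
J₁: ẑ×o_n = [0.7528, -0.8889, 0.0000], ω = ẑ
J2: z=[-0.9563, 0.2924, 0.0000] o=[-0.2076, -0.6790, 0.3300] → [0.1303, 0.4262, 0.2698, -0.9563, 0.2924, 0.0000]
J3: z=[-0.9563, 0.2924, 0.0000] o=[-0.3838, -0.9135, 0.6058] → [0.0497, 0.1625, -0.0059, -0.9563, 0.2924, 0.0000]
q̇ = J⁺·V = [-0.9880, 0.3670, 0.7490]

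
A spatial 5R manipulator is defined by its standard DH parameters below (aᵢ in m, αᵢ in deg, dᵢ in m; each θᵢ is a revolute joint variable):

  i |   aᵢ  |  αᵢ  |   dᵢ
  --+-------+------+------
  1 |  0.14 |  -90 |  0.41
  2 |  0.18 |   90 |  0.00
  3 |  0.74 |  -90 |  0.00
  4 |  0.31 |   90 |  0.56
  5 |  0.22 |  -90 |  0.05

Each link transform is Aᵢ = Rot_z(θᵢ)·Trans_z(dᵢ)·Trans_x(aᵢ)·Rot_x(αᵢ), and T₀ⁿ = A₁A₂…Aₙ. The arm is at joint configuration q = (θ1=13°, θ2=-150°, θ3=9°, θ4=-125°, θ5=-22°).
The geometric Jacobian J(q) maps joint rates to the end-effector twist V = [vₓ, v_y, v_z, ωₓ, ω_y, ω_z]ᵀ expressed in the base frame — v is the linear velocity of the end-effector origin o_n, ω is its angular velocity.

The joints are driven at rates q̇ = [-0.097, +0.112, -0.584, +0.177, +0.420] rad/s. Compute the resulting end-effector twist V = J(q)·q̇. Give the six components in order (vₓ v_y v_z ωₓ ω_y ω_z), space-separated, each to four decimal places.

-0.2843 -0.1163 0.1689 0.6596 0.3914 0.4336

o_n = [-0.6008, 0.4103, 0.3225]
J₁: ẑ×o_n = [-0.4103, -0.6008, 0.0000], ω = ẑ
J2: z=[-0.2250, 0.9744, 0.0000] o=[0.1364, 0.0315, 0.4100] → [-0.0853, -0.0197, 0.6331, -0.2250, 0.9744, 0.0000]
J3: z=[-0.4872, -0.1125, -0.8660] o=[-0.0155, -0.0036, 0.5000] → [0.3784, 0.4204, -0.2675, -0.4872, -0.1125, -0.8660]
J4: z=[-0.0902, 0.9928, -0.0782] o=[-0.6583, -0.0332, 0.8654] → [-0.5044, -0.0535, -0.0970, -0.0902, 0.9928, -0.0782]
J5: z=[0.9910, 0.0973, 0.0922] o=[-0.6780, 0.5014, 0.5139] → [-0.0102, 0.1968, -0.0978, 0.9910, 0.0973, 0.0922]
V = J·q̇ = [-0.2843, -0.1163, 0.1689, 0.6596, 0.3914, 0.4336]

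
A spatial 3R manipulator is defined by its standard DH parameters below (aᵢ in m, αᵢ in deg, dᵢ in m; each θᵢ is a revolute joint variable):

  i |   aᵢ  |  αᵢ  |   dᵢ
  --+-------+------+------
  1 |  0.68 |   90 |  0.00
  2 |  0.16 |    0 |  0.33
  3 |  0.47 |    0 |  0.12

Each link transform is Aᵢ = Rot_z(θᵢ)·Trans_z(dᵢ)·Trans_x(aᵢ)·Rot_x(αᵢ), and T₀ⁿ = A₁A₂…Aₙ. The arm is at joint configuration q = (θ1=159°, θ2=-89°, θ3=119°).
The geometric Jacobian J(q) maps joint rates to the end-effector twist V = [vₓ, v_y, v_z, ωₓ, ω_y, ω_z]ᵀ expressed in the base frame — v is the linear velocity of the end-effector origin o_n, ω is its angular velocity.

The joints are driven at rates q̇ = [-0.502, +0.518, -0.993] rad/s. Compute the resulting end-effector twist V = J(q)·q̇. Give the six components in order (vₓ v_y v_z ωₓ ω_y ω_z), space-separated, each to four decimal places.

0.2254 0.4995 -0.1919 -0.1702 -0.4435 -0.5020

o_n = [-0.8562, 0.8107, 0.0750]
J₁: ẑ×o_n = [-0.8107, -0.8562, 0.0000], ω = ẑ
J2: z=[0.3584, 0.9336, 0.0000] o=[-0.6348, 0.2437, 0.0000] → [0.0700, -0.0269, 0.4098, 0.3584, 0.9336, 0.0000]
J3: z=[0.3584, 0.9336, 0.0000] o=[-0.5192, 0.5528, -0.1600] → [0.2194, -0.0842, 0.4070, 0.3584, 0.9336, 0.0000]
V = J·q̇ = [0.2254, 0.4995, -0.1919, -0.1702, -0.4435, -0.5020]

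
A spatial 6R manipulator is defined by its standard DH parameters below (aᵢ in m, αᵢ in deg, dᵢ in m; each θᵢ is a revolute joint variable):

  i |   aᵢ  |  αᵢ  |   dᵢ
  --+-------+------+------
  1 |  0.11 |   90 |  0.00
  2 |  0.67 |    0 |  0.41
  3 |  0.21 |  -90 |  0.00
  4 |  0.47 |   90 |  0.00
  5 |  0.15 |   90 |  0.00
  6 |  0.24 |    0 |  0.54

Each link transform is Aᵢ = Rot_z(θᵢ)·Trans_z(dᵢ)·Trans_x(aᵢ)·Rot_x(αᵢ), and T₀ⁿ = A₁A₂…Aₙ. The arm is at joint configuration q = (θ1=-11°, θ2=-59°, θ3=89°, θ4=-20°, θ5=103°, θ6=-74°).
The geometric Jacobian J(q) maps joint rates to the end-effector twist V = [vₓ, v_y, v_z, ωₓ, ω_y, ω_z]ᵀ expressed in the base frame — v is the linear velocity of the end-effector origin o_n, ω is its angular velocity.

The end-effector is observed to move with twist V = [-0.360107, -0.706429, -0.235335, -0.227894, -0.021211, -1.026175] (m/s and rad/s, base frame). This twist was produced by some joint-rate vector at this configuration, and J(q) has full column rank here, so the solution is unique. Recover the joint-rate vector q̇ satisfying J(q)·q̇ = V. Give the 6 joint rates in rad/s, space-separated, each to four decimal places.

-0.3530 -0.1060 -0.1860 -0.3870 0.5150 -0.3830

o_n = [1.1876, -0.7578, 0.3029]
J₁: ẑ×o_n = [0.7578, 1.1876, -0.0000], ω = ẑ
J2: z=[-0.1908, -0.9816, 0.0000] o=[0.1080, -0.0210, 0.0000] → [-0.2974, 0.0578, 1.2003, -0.1908, -0.9816, 0.0000]
J3: z=[-0.1908, -0.9816, 0.0000] o=[0.3685, -0.4893, -0.5743] → [-0.8611, 0.1674, 0.8553, -0.1908, -0.9816, 0.0000]
J4: z=[-0.4908, 0.0954, 0.8660] o=[0.5470, -0.5240, -0.4693] → [0.2762, 0.9338, 0.0536, -0.4908, 0.0954, 0.8660]
J5: z=[-0.4701, -0.8659, -0.1710] o=[0.8918, -0.7548, -0.2485] → [-0.4780, 0.2086, 0.2575, -0.4701, -0.8659, -0.1710]
J6: z=[0.6044, -0.4570, 0.6526] o=[0.7953, -0.7243, -0.1378] → [-0.1795, -0.0104, 0.1590, 0.6044, -0.4570, 0.6526]
q̇ = J⁺·V = [-0.3530, -0.1060, -0.1860, -0.3870, 0.5150, -0.3830]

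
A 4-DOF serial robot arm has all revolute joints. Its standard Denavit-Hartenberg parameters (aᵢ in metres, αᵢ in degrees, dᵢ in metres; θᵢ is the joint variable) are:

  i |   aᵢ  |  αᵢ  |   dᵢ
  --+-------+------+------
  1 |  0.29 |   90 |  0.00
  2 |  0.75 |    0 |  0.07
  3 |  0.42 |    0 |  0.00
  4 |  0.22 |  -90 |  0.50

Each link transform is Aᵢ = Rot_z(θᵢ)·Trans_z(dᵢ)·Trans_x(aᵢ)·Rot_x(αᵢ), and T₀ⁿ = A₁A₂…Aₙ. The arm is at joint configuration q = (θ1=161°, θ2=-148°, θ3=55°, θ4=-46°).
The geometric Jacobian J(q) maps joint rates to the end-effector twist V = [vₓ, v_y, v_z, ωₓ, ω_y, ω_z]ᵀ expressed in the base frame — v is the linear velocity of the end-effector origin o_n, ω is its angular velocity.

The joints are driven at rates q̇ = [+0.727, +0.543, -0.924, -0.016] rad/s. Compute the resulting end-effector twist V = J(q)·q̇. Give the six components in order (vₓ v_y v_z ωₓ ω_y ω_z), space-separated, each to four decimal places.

-0.2642 0.5016 -0.2711 -0.1293 -0.3754 0.7270

o_n = [0.6905, 0.3651, -0.9612]
J₁: ẑ×o_n = [-0.3651, 0.6905, 0.0000], ω = ẑ
J2: z=[0.3256, 0.9455, 0.0000] o=[-0.2742, 0.0944, 0.0000] → [-0.9088, 0.3129, -0.8241, 0.3256, 0.9455, 0.0000]
J3: z=[0.3256, 0.9455, 0.0000] o=[0.3500, -0.0465, -0.3974] → [-0.5330, 0.1835, -0.1880, 0.3256, 0.9455, 0.0000]
J4: z=[0.3256, 0.9455, 0.0000] o=[0.3708, -0.0536, -0.8169] → [-0.1365, 0.0470, -0.1660, 0.3256, 0.9455, 0.0000]
V = J·q̇ = [-0.2642, 0.5016, -0.2711, -0.1293, -0.3754, 0.7270]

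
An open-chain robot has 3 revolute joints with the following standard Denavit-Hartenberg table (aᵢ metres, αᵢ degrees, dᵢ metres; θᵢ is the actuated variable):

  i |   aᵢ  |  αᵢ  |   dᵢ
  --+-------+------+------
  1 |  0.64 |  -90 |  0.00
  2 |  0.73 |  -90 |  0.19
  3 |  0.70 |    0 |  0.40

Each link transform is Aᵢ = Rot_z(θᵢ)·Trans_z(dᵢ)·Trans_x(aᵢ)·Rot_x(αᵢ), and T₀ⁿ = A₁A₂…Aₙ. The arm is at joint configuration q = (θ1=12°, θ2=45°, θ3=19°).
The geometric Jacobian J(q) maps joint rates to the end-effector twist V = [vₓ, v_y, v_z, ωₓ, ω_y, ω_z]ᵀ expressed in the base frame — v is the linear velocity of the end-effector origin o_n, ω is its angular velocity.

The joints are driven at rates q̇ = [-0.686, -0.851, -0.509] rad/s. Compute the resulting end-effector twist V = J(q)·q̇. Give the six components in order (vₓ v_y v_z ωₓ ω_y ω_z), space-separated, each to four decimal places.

1.2308 -0.3347 0.5148 0.5290 -0.7576 -0.3261

o_n = [1.3199, 0.2418, -1.2670]
J₁: ẑ×o_n = [-0.2418, 1.3199, 0.0000], ω = ẑ
J2: z=[-0.2079, 0.9781, 0.0000] o=[0.6260, 0.1331, 0.0000] → [-1.2394, -0.2634, -0.7014, -0.2079, 0.9781, 0.0000]
J3: z=[-0.6917, -0.1470, -0.7071] o=[1.0914, 0.4262, -0.5162] → [-0.0200, -0.6809, 0.1611, -0.6917, -0.1470, -0.7071]
V = J·q̇ = [1.2308, -0.3347, 0.5148, 0.5290, -0.7576, -0.3261]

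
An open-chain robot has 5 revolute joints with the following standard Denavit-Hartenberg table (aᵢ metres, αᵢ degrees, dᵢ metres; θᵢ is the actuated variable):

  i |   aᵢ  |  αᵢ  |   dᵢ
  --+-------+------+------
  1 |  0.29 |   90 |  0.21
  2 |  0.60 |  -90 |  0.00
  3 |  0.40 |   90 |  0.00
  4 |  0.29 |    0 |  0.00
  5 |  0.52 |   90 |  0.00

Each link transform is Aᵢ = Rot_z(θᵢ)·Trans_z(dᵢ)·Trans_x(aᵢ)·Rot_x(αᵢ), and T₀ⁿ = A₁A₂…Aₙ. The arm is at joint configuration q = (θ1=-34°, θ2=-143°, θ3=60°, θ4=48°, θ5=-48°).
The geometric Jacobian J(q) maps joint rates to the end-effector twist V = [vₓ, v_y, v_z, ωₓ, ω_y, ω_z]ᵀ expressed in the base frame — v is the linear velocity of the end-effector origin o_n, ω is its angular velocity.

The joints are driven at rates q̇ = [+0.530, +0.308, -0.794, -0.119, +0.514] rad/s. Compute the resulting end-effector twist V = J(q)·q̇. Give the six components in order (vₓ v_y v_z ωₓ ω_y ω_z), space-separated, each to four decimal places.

-1.0113 -0.1470 -0.8590 -0.9053 0.0009 0.9582

o_n = [0.1214, 1.0819, -0.6584]
J₁: ẑ×o_n = [-1.0819, 0.1214, 0.0000], ω = ẑ
J2: z=[-0.5592, -0.8290, 0.0000] o=[0.2404, -0.1622, 0.2100] → [0.7200, -0.4856, -0.7943, -0.5592, -0.8290, 0.0000]
J3: z=[0.4989, -0.3365, -0.7986] o=[-0.1568, 0.1058, -0.1511] → [0.9503, 0.0309, 0.5806, 0.4989, -0.3365, -0.7986]
J4: z=[-0.8530, -0.0278, -0.5212] o=[-0.0955, 0.4823, -0.2715] → [0.3232, -0.4432, -0.5054, -0.8530, -0.0278, -0.5212]
J5: z=[-0.8530, -0.0278, -0.5212] o=[0.0417, 0.5924, -0.5020] → [0.2594, -0.1750, -0.4153, -0.8530, -0.0278, -0.5212]
V = J·q̇ = [-1.0113, -0.1470, -0.8590, -0.9053, 0.0009, 0.9582]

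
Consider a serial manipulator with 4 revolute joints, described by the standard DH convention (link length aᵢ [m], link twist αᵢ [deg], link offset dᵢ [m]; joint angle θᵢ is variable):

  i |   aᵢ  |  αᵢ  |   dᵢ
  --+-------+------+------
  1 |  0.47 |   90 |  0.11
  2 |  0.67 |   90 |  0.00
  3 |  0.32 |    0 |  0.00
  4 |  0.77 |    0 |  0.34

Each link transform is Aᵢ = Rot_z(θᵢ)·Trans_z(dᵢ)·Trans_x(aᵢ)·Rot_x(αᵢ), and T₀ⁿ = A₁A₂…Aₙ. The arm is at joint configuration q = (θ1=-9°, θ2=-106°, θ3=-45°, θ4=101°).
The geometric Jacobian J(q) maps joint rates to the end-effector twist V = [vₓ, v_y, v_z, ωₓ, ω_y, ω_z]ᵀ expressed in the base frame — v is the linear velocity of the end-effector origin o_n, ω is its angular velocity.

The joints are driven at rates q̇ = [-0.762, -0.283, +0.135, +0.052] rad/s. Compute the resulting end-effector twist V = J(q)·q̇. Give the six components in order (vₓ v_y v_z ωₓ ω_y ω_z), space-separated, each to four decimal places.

-0.6071 0.1554 0.2814 -0.1333 0.3076 -0.7105

o_n = [-0.2843, -0.3722, -1.0717]
J₁: ẑ×o_n = [0.3722, -0.2843, 0.0000], ω = ẑ
J2: z=[-0.1564, -0.9877, 0.0000] o=[0.4642, -0.0735, 0.1100] → [1.1672, -0.1849, -0.6926, -0.1564, -0.9877, 0.0000]
J3: z=[-0.9494, 0.1504, 0.2756] o=[0.2818, -0.0446, -0.5340] → [0.0094, -0.6665, 0.3961, -0.9494, 0.1504, 0.2756]
J4: z=[-0.9494, 0.1504, 0.2756] o=[0.2556, 0.1886, -0.7516] → [0.1064, -0.4528, 0.6136, -0.9494, 0.1504, 0.2756]
V = J·q̇ = [-0.6071, 0.1554, 0.2814, -0.1333, 0.3076, -0.7105]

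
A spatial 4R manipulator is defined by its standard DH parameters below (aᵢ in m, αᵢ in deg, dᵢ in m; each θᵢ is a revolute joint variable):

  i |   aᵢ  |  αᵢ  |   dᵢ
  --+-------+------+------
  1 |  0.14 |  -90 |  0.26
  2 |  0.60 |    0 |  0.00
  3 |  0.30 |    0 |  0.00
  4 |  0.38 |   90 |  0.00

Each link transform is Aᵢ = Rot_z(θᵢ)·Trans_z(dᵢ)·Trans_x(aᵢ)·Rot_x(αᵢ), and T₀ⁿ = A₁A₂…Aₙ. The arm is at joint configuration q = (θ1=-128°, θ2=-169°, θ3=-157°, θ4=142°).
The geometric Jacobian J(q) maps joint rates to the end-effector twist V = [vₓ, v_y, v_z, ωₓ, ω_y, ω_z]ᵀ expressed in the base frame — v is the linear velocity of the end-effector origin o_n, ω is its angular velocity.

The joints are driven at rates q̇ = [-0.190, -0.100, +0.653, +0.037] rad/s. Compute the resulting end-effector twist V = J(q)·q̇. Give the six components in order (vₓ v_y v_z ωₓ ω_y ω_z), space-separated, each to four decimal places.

0.1605 0.0267 0.0272 0.4649 -0.3632 -0.1900

o_n = [0.3567, 0.4565, 0.1802]
J₁: ẑ×o_n = [-0.4565, 0.3567, 0.0000], ω = ẑ
J2: z=[0.7880, -0.6157, 0.0000] o=[-0.0862, -0.1103, 0.2600] → [0.0491, 0.0629, 0.7193, 0.7880, -0.6157, 0.0000]
J3: z=[0.7880, -0.6157, 0.0000] o=[0.2764, 0.3538, 0.3745] → [0.1196, 0.1531, 0.1304, 0.7880, -0.6157, 0.0000]
J4: z=[0.7880, -0.6157, 0.0000] o=[0.1233, 0.1578, 0.2067] → [0.0163, 0.0209, 0.3791, 0.7880, -0.6157, 0.0000]
V = J·q̇ = [0.1605, 0.0267, 0.0272, 0.4649, -0.3632, -0.1900]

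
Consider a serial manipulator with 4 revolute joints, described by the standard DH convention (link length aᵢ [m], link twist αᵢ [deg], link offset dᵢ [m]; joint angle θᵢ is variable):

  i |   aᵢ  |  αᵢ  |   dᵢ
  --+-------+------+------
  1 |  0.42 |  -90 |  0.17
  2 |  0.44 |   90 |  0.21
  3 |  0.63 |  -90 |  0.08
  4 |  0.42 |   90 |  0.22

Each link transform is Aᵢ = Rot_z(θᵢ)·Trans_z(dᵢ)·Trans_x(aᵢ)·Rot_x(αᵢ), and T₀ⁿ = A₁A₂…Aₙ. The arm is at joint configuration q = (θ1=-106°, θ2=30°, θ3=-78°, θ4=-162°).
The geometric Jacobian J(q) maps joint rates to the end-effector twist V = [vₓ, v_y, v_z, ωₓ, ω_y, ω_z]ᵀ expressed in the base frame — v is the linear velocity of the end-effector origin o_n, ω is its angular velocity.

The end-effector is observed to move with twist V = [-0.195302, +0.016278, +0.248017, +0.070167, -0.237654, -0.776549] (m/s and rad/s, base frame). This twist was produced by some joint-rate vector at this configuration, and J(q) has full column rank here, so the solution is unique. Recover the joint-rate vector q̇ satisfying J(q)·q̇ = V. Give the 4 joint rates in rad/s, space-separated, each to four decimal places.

0.0370 0.0080 -0.6000 0.6010

o_n = [-0.2835, -1.0982, 0.0001]
J₁: ẑ×o_n = [1.0982, -0.2835, 0.0000], ω = ẑ
J2: z=[0.9613, -0.2756, 0.0000] o=[-0.1158, -0.4037, 0.1700] → [0.0468, 0.1633, -0.7138, 0.9613, -0.2756, 0.0000]
J3: z=[-0.1378, -0.4806, 0.8660] o=[-0.0189, -0.8279, -0.0500] → [0.2100, -0.2222, -0.0899, -0.1378, -0.4806, 0.8660]
J4: z=[-0.0336, -0.8716, -0.4891] o=[-0.6536, -0.8055, -0.0462] → [-0.1835, -0.1795, 0.3324, -0.0336, -0.8716, -0.4891]
q̇ = J⁺·V = [0.0370, 0.0080, -0.6000, 0.6010]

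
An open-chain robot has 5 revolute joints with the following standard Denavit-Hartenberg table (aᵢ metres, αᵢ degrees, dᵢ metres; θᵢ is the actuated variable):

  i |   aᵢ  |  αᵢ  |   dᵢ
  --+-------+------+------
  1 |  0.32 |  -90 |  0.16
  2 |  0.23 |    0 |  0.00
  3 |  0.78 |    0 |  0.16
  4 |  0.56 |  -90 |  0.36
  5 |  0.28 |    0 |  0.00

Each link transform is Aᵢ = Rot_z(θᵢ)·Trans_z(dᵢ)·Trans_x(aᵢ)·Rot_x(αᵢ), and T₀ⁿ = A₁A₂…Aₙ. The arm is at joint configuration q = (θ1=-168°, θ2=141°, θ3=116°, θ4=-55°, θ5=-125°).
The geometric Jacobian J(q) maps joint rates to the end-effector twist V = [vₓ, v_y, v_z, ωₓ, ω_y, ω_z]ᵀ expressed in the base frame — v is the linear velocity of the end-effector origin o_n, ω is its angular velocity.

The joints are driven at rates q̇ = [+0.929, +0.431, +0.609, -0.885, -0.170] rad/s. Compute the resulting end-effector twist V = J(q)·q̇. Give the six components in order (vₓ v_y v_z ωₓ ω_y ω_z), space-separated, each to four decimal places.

-0.1730 0.3753 0.3023 0.0945 -0.1384 0.7714

o_n = [0.5515, -0.6489, 0.9249]
J₁: ẑ×o_n = [0.6489, 0.5515, -0.0000], ω = ẑ
J2: z=[0.2079, -0.9781, 0.0000] o=[-0.3130, -0.0665, 0.1600] → [-0.7482, -0.1590, 0.7245, 0.2079, -0.9781, 0.0000]
J3: z=[0.2079, -0.9781, 0.0000] o=[-0.1382, -0.0294, 0.0153] → [-0.8897, -0.1891, 0.5458, 0.2079, -0.9781, 0.0000]
J4: z=[0.2079, -0.9781, 0.0000] o=[0.0667, -0.1494, 0.7753] → [-0.1463, -0.0311, 0.3703, 0.2079, -0.9781, 0.0000]
J5: z=[-0.3664, -0.0779, 0.9272] o=[0.6494, -0.3936, 0.9850] → [0.2414, -0.1129, 0.0859, -0.3664, -0.0779, 0.9272]
V = J·q̇ = [-0.1730, 0.3753, 0.3023, 0.0945, -0.1384, 0.7714]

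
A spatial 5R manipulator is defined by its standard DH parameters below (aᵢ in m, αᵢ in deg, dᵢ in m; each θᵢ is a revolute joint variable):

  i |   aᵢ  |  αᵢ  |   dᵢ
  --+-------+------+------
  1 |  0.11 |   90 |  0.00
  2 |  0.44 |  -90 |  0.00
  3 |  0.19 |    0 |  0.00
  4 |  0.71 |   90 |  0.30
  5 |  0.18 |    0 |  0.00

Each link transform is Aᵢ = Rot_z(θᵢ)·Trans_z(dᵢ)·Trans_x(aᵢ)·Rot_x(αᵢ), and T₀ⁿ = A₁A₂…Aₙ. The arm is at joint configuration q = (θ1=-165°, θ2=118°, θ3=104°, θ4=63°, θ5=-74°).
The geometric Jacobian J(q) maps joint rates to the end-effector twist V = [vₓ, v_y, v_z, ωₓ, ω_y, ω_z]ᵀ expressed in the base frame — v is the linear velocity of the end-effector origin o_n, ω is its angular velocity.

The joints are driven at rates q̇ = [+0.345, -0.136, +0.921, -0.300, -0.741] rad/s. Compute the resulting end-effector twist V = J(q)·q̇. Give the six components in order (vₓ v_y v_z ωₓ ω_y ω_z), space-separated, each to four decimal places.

-0.0565 0.4771 -0.1229 0.3024 0.6877 -0.0937

o_n = [-0.0630, -0.3846, -0.3652]
J₁: ẑ×o_n = [0.3846, -0.0630, 0.0000], ω = ẑ
J2: z=[-0.2588, 0.9659, 0.0000] o=[-0.1063, -0.0285, 0.0000] → [-0.3528, -0.0945, 0.0504, -0.2588, 0.9659, 0.0000]
J3: z=[0.8529, 0.2285, -0.4695] o=[0.0933, 0.0250, 0.3885] → [-0.3645, 0.7162, -0.3137, 0.8529, 0.2285, -0.4695]
J4: z=[0.8529, 0.2285, -0.4695] o=[0.1201, -0.1587, 0.3479] → [-0.2691, 0.6942, -0.1509, 0.8529, 0.2285, -0.4695]
J5: z=[0.3542, -0.9138, 0.1986] o=[0.1036, -0.3284, -0.4038] → [-0.0241, -0.0467, -0.1722, 0.3542, -0.9138, 0.1986]
V = J·q̇ = [-0.0565, 0.4771, -0.1229, 0.3024, 0.6877, -0.0937]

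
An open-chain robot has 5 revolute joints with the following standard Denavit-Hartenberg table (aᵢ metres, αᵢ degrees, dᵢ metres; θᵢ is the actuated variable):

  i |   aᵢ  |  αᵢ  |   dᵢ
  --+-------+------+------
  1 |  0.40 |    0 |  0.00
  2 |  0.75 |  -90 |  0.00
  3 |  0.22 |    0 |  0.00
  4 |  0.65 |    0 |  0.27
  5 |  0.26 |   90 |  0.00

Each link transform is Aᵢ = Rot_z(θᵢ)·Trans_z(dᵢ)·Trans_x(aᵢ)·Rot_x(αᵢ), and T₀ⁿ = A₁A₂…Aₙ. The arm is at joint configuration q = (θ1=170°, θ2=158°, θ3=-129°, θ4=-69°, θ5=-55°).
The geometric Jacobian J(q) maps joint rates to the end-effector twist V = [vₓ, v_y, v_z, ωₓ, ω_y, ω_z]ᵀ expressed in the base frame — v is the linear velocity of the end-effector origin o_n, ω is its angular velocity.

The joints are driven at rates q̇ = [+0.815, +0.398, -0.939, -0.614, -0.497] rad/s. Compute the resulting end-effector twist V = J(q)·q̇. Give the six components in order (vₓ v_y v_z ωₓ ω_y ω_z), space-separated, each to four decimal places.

0.1732 -0.5829 -1.2459 -1.0863 -1.7385 1.2130

o_n = [-0.3209, 0.3422, -0.2785]
J₁: ẑ×o_n = [-0.3422, -0.3209, 0.0000], ω = ẑ
J2: z=[0.0000, 0.0000, 1.0000] o=[-0.3939, 0.0695, 0.0000] → [-0.2728, 0.0730, 0.0000, 0.0000, 0.0000, 1.0000]
J3: z=[0.5299, 0.8480, 0.0000] o=[0.2421, -0.3280, 0.0000] → [-0.2362, 0.1476, 0.8327, 0.5299, 0.8480, 0.0000]
J4: z=[0.5299, 0.8480, 0.0000] o=[0.1247, -0.2546, 0.1710] → [-0.3812, 0.2382, 0.6942, 0.5299, 0.8480, 0.0000]
J5: z=[0.5299, 0.8480, 0.0000] o=[-0.2565, 0.3019, -0.0299] → [-0.2109, 0.1318, 0.0760, 0.5299, 0.8480, 0.0000]
V = J·q̇ = [0.1732, -0.5829, -1.2459, -1.0863, -1.7385, 1.2130]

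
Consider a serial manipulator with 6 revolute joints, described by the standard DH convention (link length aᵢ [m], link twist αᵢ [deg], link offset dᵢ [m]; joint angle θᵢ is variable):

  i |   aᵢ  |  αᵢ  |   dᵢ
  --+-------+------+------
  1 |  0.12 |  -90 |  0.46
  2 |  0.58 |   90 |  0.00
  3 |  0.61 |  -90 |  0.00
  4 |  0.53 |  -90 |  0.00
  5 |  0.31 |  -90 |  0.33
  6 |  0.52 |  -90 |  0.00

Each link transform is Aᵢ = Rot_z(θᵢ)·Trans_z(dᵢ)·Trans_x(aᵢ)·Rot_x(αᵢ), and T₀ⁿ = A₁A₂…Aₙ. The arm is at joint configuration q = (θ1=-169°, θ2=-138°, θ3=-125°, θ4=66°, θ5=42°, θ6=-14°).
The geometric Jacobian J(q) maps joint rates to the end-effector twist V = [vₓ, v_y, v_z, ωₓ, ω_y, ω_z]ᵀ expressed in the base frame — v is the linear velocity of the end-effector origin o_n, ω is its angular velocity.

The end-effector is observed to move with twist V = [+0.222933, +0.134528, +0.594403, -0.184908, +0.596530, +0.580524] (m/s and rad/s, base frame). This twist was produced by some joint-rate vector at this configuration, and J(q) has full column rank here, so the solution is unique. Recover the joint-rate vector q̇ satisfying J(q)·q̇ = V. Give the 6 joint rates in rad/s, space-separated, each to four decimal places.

o_n = [-1.1404, 0.0068, 1.2064]
J₁: ẑ×o_n = [-0.0068, -1.1404, 0.0000], ω = ẑ
J2: z=[0.1908, -0.9816, 0.0000] o=[-0.1178, -0.0229, 0.4600] → [-0.7326, -0.1424, -0.9982, 0.1908, -0.9816, 0.0000]
J3: z=[0.6568, 0.1277, -0.7431] o=[0.3053, 0.0593, 0.8481] → [0.0067, 0.8391, 0.1500, 0.6568, 0.1277, -0.7431]
J4: z=[0.4881, 0.6792, 0.5481] o=[-0.0453, 0.5002, 0.6140] → [0.6728, -0.8894, 0.5029, 0.4881, 0.6792, 0.5481]
J5: z=[0.2579, -0.7122, 0.6529] o=[-0.4872, 0.5942, 0.8911] → [0.1590, -0.5078, -0.6167, 0.2579, -0.7122, 0.6529]
J6: z=[0.1952, -0.6234, -0.7571] o=[-0.6954, 0.2592, 1.1133] → [-0.2491, 0.3188, -0.3267, 0.1952, -0.6234, -0.7571]
q̇ = J⁺·V = [0.9450, -0.8400, 0.7570, -0.9010, 0.2260, -0.7190]

0.9450 -0.8400 0.7570 -0.9010 0.2260 -0.7190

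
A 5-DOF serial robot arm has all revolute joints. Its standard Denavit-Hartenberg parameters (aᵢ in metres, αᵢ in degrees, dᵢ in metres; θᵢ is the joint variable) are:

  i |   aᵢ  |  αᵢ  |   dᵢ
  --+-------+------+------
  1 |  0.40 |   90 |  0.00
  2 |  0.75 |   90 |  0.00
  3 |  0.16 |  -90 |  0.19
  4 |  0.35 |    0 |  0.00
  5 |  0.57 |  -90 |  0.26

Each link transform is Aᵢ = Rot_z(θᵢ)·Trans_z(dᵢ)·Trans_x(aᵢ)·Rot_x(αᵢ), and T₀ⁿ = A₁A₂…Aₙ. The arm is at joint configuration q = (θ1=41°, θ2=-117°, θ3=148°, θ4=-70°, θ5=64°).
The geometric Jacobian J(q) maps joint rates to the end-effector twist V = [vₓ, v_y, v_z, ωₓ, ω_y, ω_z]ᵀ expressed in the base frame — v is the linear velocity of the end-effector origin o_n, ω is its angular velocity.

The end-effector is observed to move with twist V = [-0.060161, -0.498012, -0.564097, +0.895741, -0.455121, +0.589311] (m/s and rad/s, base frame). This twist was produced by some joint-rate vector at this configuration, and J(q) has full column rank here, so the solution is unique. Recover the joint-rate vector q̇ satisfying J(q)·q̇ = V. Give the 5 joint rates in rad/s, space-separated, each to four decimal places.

0.8750 0.7980 -0.4660 -0.6680 0.5110

o_n = [0.0988, -0.2164, 0.3568]
J₁: ẑ×o_n = [0.2164, 0.0988, -0.0000], ω = ẑ
J2: z=[0.6561, -0.7547, 0.0000] o=[0.3019, 0.2624, 0.0000] → [-0.2693, -0.2341, -0.4674, 0.6561, -0.7547, 0.0000]
J3: z=[-0.6725, -0.5846, 0.4540] o=[0.0449, 0.0390, -0.6683] → [-0.4832, 0.7138, 0.2033, -0.6725, -0.5846, 0.4540]
J4: z=[-0.3748, 0.7979, 0.4722] o=[0.0193, -0.0956, -0.4611] → [0.7096, 0.3441, -0.0182, -0.3748, 0.7979, 0.4722]
J5: z=[-0.3748, 0.7979, 0.4722] o=[-0.1255, -0.3055, -0.2213] → [0.4192, 0.3226, -0.2123, -0.3748, 0.7979, 0.4722]
q̇ = J⁺·V = [0.8750, 0.7980, -0.4660, -0.6680, 0.5110]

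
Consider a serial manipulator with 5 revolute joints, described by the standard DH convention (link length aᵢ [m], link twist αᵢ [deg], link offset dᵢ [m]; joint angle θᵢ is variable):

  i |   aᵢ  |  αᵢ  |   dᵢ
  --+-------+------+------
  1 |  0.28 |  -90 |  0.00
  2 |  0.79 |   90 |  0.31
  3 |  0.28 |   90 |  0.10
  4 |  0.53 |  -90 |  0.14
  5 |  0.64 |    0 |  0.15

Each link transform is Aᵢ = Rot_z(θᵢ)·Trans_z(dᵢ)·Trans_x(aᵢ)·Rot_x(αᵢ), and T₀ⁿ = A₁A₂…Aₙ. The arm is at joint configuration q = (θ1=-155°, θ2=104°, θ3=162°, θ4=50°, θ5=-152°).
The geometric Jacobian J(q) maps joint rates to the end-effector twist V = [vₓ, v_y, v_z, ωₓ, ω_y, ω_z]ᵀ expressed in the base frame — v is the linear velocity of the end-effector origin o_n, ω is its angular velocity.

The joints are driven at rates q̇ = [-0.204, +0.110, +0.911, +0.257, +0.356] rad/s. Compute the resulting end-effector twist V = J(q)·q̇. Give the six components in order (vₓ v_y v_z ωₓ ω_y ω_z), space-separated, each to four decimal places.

-0.1269 -0.2312 0.3875 -0.8139 -0.6776 -0.8085

o_n = [0.0971, -0.8076, -0.8081]
J₁: ẑ×o_n = [0.8076, 0.0971, -0.0000], ω = ẑ
J2: z=[0.4226, -0.9063, 0.0000] o=[-0.2538, -0.1183, 0.0000] → [0.7324, 0.3415, 0.0267, 0.4226, -0.9063, 0.0000]
J3: z=[-0.8794, -0.4101, -0.2419] o=[0.0505, -0.3185, -0.7665] → [-0.1013, -0.0478, 0.4492, -0.8794, -0.4101, -0.2419]
J4: z=[0.4697, -0.8304, -0.2998] o=[-0.0593, -0.4652, -0.5323] → [0.1263, 0.0826, -0.0309, 0.4697, -0.8304, -0.2998]
J5: z=[-0.5056, 0.0254, -0.8624] o=[-0.3771, -0.8764, -0.3582] → [0.0480, -0.6365, -0.0469, -0.5056, 0.0254, -0.8624]
V = J·q̇ = [-0.1269, -0.2312, 0.3875, -0.8139, -0.6776, -0.8085]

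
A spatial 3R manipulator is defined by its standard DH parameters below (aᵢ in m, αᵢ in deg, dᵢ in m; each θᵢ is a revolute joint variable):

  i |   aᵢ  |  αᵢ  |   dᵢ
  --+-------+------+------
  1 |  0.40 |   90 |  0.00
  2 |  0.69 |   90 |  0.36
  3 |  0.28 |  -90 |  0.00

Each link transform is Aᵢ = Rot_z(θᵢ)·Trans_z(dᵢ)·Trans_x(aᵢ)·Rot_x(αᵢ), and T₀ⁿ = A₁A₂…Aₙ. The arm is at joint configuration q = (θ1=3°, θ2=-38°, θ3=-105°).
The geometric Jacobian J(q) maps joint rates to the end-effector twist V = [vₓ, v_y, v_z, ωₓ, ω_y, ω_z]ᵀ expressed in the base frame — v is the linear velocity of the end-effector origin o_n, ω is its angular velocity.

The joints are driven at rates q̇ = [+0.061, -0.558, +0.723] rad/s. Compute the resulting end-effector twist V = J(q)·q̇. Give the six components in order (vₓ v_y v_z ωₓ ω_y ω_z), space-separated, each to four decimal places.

-0.0581 0.1036 -0.3919 -0.4737 0.5339 -0.5087

o_n = [0.8901, -0.0430, -0.3802]
J₁: ẑ×o_n = [0.0430, 0.8901, -0.0000], ω = ẑ
J2: z=[0.0523, -0.9986, 0.0000] o=[0.3995, 0.0209, 0.0000] → [0.3797, 0.0199, 0.4866, 0.0523, -0.9986, 0.0000]
J3: z=[-0.6148, -0.0322, -0.7880] o=[0.9613, -0.3101, -0.4248] → [0.2090, 0.0835, -0.1665, -0.6148, -0.0322, -0.7880]
V = J·q̇ = [-0.0581, 0.1036, -0.3919, -0.4737, 0.5339, -0.5087]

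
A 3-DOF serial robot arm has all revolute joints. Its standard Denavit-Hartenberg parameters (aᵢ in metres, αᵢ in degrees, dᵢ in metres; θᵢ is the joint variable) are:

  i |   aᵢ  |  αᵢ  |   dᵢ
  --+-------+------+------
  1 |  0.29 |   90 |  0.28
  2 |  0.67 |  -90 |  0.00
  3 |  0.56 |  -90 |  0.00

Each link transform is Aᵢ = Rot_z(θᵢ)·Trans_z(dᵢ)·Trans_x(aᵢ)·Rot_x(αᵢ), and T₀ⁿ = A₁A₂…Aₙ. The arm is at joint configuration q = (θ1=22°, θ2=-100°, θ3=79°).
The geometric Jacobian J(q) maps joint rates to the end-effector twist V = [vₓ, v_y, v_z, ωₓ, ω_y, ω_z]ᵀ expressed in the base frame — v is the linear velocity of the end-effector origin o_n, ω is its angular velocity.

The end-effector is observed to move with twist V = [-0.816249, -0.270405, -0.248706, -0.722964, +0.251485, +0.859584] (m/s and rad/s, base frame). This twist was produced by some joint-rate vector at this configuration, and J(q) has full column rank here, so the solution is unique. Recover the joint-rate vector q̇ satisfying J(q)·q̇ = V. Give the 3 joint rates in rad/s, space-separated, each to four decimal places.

o_n = [-0.0621, 0.5678, -0.4851]
J₁: ẑ×o_n = [-0.5678, -0.0621, 0.0000], ω = ẑ
J2: z=[0.3746, -0.9272, 0.0000] o=[0.2689, 0.1086, 0.2800] → [0.7093, 0.2866, -0.1349, 0.3746, -0.9272, 0.0000]
J3: z=[0.9131, 0.3689, -0.1736] o=[0.1610, 0.0651, -0.3798] → [0.0485, 0.1348, 0.5414, 0.9131, 0.3689, -0.1736]
q̇ = J⁺·V = [0.7580, -0.5040, -0.5850]

0.7580 -0.5040 -0.5850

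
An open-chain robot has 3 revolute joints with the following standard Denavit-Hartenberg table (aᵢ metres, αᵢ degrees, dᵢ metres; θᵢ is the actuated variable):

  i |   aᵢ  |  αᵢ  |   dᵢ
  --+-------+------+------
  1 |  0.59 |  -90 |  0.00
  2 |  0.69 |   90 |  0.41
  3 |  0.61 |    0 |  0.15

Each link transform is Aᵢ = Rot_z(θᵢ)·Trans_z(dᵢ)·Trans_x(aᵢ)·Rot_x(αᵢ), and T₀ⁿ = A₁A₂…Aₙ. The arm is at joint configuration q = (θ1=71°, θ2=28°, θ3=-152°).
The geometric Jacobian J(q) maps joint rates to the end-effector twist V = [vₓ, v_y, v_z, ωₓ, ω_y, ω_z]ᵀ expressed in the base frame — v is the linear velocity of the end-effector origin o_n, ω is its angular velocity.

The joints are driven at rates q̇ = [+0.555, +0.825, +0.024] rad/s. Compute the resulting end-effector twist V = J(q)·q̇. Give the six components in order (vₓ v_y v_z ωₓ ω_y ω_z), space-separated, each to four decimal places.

-0.4084 0.1280 -0.1716 -0.7764 0.2792 0.5762

o_n = [0.1416, 0.7911, 0.0614]
J₁: ẑ×o_n = [-0.7911, 0.1416, 0.0000], ω = ẑ
J2: z=[-0.9455, 0.3256, 0.0000] o=[0.1921, 0.5579, 0.0000] → [0.0200, 0.0580, -0.2041, -0.9455, 0.3256, 0.0000]
J3: z=[0.1528, 0.4439, 0.8829] o=[0.0028, 1.2674, -0.3239] → [0.5916, 0.0637, -0.1344, 0.1528, 0.4439, 0.8829]
V = J·q̇ = [-0.4084, 0.1280, -0.1716, -0.7764, 0.2792, 0.5762]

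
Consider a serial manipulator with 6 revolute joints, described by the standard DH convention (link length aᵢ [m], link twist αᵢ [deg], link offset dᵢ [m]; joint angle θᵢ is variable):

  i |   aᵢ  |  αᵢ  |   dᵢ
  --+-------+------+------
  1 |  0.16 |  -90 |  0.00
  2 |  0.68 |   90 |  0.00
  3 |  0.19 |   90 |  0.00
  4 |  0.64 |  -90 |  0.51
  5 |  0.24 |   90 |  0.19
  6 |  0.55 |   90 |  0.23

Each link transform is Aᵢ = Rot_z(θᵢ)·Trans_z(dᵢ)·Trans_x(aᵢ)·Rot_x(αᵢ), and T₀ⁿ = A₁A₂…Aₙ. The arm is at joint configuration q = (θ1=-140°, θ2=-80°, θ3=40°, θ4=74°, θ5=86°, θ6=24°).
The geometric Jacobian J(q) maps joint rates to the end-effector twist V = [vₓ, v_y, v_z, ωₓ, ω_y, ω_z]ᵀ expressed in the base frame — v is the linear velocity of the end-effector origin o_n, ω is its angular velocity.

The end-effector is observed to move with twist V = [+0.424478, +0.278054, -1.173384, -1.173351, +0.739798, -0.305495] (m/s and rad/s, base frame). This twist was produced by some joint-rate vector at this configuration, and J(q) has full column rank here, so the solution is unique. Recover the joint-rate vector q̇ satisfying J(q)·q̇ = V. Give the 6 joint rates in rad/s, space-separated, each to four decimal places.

-0.6280 -0.8690 -0.5160 0.5870 0.0340 0.1520

o_n = [0.6795, 0.3167, 0.7423]
J₁: ẑ×o_n = [-0.3167, 0.6795, 0.0000], ω = ẑ
J2: z=[0.6428, -0.7660, 0.0000] o=[-0.1226, -0.1028, 0.0000] → [-0.5686, -0.4771, 0.8841, 0.6428, -0.7660, 0.0000]
J3: z=[0.7544, 0.6330, 0.1736] o=[-0.2130, -0.1787, 0.6697] → [-0.0401, 0.1002, -0.1912, 0.7544, 0.6330, 0.1736]
J4: z=[-0.5779, 0.5151, 0.6330] o=[-0.1539, -0.2885, 0.8130] → [-0.4196, 0.4867, -0.7790, -0.5779, 0.5151, 0.6330]
J5: z=[-0.0913, 0.7300, -0.6773] o=[0.0704, 0.2616, 1.3758] → [-0.4251, -0.4703, -0.4497, -0.0913, 0.7300, -0.6773]
J6: z=[0.7687, 0.4840, 0.4181] o=[0.2050, 0.2845, 1.1018] → [-0.1875, 0.4747, -0.2049, 0.7687, 0.4840, 0.4181]
q̇ = J⁺·V = [-0.6280, -0.8690, -0.5160, 0.5870, 0.0340, 0.1520]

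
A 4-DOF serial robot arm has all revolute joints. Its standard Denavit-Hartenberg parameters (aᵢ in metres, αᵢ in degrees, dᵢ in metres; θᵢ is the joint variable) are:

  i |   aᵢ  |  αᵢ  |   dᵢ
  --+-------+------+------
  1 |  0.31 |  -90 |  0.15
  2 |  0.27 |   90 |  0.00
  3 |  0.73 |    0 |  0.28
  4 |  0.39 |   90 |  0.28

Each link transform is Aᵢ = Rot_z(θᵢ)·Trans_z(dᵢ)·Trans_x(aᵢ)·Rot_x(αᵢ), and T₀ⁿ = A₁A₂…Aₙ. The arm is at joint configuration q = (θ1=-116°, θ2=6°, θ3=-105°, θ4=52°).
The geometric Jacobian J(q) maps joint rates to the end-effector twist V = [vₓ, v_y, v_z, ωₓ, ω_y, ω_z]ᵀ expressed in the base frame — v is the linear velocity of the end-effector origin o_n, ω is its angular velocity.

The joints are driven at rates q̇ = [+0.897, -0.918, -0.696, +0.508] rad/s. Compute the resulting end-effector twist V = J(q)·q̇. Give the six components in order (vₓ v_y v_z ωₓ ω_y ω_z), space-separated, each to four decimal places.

0.6794 -0.2030 0.3994 -0.8165 0.4201 0.7100

o_n = [-1.2129, -0.1678, 0.6739]
J₁: ẑ×o_n = [0.1678, -1.2129, 0.0000], ω = ẑ
J2: z=[0.8988, -0.4384, 0.0000] o=[-0.1359, -0.2786, 0.1500] → [-0.2297, -0.4709, -0.3726, 0.8988, -0.4384, 0.0000]
J3: z=[-0.0458, -0.0939, 0.9945] o=[-0.2536, -0.5200, 0.1218] → [-0.4021, -0.9288, -0.1063, -0.0458, -0.0939, 0.9945]
J4: z=[-0.0458, -0.0939, 0.9945] o=[-0.8178, -0.0683, 0.4200] → [0.0752, -0.3813, -0.0326, -0.0458, -0.0939, 0.9945]
V = J·q̇ = [0.6794, -0.2030, 0.3994, -0.8165, 0.4201, 0.7100]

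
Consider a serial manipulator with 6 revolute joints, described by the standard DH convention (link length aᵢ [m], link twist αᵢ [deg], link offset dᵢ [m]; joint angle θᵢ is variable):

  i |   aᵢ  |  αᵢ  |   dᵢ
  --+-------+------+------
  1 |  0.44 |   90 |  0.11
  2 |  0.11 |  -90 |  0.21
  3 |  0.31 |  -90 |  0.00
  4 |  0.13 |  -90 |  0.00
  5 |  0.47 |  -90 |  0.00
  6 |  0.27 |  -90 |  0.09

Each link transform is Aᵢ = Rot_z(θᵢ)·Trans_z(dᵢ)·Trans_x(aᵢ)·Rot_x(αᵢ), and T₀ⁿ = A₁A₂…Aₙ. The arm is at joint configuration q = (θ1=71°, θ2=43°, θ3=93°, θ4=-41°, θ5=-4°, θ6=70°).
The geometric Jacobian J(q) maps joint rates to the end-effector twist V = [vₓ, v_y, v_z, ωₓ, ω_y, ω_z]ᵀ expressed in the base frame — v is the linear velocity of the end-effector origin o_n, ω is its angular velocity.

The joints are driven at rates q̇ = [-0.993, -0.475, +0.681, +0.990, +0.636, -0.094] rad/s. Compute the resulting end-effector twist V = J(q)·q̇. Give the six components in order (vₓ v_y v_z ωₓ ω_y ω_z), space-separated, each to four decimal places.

-0.2639 1.0202 -0.1929 -1.0913 -0.6199 -1.6020

o_n = [-0.4073, 0.2346, 0.6701]
J₁: ẑ×o_n = [-0.2346, -0.4073, 0.0000], ω = ẑ
J2: z=[0.9455, -0.3256, 0.0000] o=[0.1432, 0.4160, 0.1100] → [-0.1824, -0.5296, -0.3508, 0.9455, -0.3256, 0.0000]
J3: z=[-0.2220, -0.6448, 0.7314] o=[0.3680, 0.4237, 0.1850] → [-0.1745, -0.4593, -0.4580, -0.2220, -0.6448, 0.7314]
J4: z=[-0.1883, -0.7076, -0.6811] o=[0.0714, 0.5133, 0.1740] → [-0.5409, 0.4195, -0.2863, -0.1883, -0.7076, -0.6811]
J5: z=[-0.4601, 0.6762, -0.5754] o=[-0.0414, 0.4866, 0.2328] → [0.1507, 0.4118, 0.3634, -0.4601, 0.6762, -0.5754]
J6: z=[0.1273, 0.6916, 0.7110] o=[-0.4544, 0.3673, 0.4228] → [0.2654, 0.0020, -0.0494, 0.1273, 0.6916, 0.7110]
V = J·q̇ = [-0.2639, 1.0202, -0.1929, -1.0913, -0.6199, -1.6020]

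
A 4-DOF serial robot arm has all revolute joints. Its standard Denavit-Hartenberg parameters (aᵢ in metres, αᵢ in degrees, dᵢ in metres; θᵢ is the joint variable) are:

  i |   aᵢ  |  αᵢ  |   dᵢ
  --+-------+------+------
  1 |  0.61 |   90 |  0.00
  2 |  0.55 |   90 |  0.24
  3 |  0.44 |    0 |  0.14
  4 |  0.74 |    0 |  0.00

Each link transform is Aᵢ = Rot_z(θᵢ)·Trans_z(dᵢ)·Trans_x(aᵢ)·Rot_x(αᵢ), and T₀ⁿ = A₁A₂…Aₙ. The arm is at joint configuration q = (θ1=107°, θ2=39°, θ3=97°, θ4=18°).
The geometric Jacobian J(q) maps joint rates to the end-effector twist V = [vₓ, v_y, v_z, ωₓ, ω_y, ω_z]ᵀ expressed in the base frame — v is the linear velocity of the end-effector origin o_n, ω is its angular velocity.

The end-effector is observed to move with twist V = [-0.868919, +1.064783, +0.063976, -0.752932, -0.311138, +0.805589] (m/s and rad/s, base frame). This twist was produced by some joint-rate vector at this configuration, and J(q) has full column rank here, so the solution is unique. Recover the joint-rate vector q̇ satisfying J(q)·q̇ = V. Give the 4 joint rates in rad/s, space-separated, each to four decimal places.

o_n = [1.0427, 1.1980, 0.0068]
J₁: ẑ×o_n = [-1.1980, 1.0427, 0.0000], ω = ẑ
J2: z=[0.9563, 0.2924, 0.0000] o=[-0.1783, 0.5833, 0.0000] → [0.0020, -0.0065, 0.2308, 0.9563, 0.2924, 0.0000]
J3: z=[-0.1840, 0.6018, -0.7771] o=[-0.0738, 1.0623, 0.3461] → [-0.0987, -0.9301, -0.6969, -0.1840, 0.6018, -0.7771]
J4: z=[-0.1840, 0.6018, -0.7771] o=[0.3303, 1.2344, 0.2036] → [-0.1467, -0.5899, -0.4221, -0.1840, 0.6018, -0.7771]
q̇ = J⁺·V = [0.7100, -0.8110, -0.7250, 0.6020]

0.7100 -0.8110 -0.7250 0.6020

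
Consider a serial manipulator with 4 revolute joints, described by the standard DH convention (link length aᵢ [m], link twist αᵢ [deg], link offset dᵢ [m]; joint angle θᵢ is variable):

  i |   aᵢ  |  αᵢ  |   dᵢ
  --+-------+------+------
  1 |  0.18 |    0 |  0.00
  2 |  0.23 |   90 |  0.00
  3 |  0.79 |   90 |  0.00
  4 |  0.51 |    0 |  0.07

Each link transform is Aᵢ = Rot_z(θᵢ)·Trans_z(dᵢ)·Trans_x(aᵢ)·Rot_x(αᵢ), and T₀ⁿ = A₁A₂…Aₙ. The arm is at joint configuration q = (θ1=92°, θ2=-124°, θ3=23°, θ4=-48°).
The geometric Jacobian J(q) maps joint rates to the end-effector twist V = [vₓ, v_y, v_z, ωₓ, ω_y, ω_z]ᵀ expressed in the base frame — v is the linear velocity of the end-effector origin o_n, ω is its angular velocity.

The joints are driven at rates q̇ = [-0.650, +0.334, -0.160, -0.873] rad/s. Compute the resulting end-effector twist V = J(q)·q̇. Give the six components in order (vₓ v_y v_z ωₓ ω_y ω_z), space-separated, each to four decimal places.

o_n = [1.2959, -0.1869, 0.3776]
J₁: ẑ×o_n = [0.1869, 1.2959, -0.0000], ω = ẑ
J2: z=[0.0000, 0.0000, 1.0000] o=[-0.0063, 0.1799, 0.0000] → [0.3668, 1.3022, -0.0000, 0.0000, 0.0000, 1.0000]
J3: z=[-0.5299, -0.8480, 0.0000] o=[0.1888, 0.0580, 0.0000] → [-0.3202, 0.2001, 1.0687, -0.5299, -0.8480, 0.0000]
J4: z=[0.3314, -0.2071, -0.9205] o=[0.8055, -0.3273, 0.3087] → [0.1150, -0.4743, 0.1481, 0.3314, -0.2071, -0.9205]
V = J·q̇ = [-0.0482, -0.0254, -0.3003, -0.2045, 0.3164, 0.4876]

-0.0482 -0.0254 -0.3003 -0.2045 0.3164 0.4876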